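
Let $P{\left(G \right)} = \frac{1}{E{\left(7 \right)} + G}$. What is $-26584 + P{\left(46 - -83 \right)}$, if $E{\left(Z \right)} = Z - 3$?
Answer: $- \frac{3535671}{133} \approx -26584.0$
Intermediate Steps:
$E{\left(Z \right)} = -3 + Z$
$P{\left(G \right)} = \frac{1}{4 + G}$ ($P{\left(G \right)} = \frac{1}{\left(-3 + 7\right) + G} = \frac{1}{4 + G}$)
$-26584 + P{\left(46 - -83 \right)} = -26584 + \frac{1}{4 + \left(46 - -83\right)} = -26584 + \frac{1}{4 + \left(46 + 83\right)} = -26584 + \frac{1}{4 + 129} = -26584 + \frac{1}{133} = - \frac{3535671}{133}$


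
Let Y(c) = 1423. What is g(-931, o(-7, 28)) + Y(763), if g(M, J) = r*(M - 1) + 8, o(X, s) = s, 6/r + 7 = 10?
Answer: -433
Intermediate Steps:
r = 2 (r = 6/(-7 + 10) = 6/3 = 6*(1/3) = 2)
g(M, J) = 6 + 2*M (g(M, J) = 2*(M - 1) + 8 = 2*(-1 + M) + 8 = (-2 + 2*M) + 8 = 6 + 2*M)
g(-931, o(-7, 28)) + Y(763) = (6 + 2*(-931)) + 1423 = (6 - 1862) + 1423 = -1856 + 1423 = -433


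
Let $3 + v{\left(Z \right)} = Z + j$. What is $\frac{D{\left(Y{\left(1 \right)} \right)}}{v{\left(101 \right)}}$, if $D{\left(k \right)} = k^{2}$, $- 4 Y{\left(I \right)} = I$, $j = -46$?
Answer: $\frac{1}{832} \approx 0.0012019$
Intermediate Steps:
$Y{\left(I \right)} = - \frac{I}{4}$
$v{\left(Z \right)} = -49 + Z$ ($v{\left(Z \right)} = -3 + \left(Z - 46\right) = -3 + \left(-46 + Z\right) = -49 + Z$)
$\frac{D{\left(Y{\left(1 \right)} \right)}}{v{\left(101 \right)}} = \frac{\left(\left(- \frac{1}{4}\right) 1\right)^{2}}{-49 + 101} = \frac{\left(- \frac{1}{4}\right)^{2}}{52} = \frac{1}{16} \cdot \frac{1}{52} = \frac{1}{832}$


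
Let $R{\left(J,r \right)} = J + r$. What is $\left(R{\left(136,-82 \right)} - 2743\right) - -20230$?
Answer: $17541$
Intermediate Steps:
$\left(R{\left(136,-82 \right)} - 2743\right) - -20230 = \left(\left(136 - 82\right) - 2743\right) - -20230 = \left(54 - 2743\right) + 20230 = -2689 + 20230 = 17541$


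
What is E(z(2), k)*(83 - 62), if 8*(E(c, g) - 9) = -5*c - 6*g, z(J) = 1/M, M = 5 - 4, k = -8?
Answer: 2415/8 ≈ 301.88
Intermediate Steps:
M = 1
z(J) = 1 (z(J) = 1/1 = 1)
E(c, g) = 9 - 5*c/8 - 3*g/4 (E(c, g) = 9 + (-5*c - 6*g)/8 = 9 + (-6*g - 5*c)/8 = 9 + (-5*c/8 - 3*g/4) = 9 - 5*c/8 - 3*g/4)
E(z(2), k)*(83 - 62) = (9 - 5/8*1 - ¾*(-8))*(83 - 62) = (9 - 5/8 + 6)*21 = (115/8)*21 = 2415/8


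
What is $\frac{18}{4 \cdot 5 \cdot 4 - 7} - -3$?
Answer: $\frac{237}{73} \approx 3.2466$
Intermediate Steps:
$\frac{18}{4 \cdot 5 \cdot 4 - 7} - -3 = \frac{18}{20 \cdot 4 - 7} + 3 = \frac{18}{80 - 7} + 3 = \frac{18}{73} + 3 = \frac{237}{73}$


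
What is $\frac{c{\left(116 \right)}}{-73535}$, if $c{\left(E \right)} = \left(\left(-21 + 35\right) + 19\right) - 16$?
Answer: $- \frac{17}{73535} \approx -0.00023118$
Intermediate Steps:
$c{\left(E \right)} = 17$ ($c{\left(E \right)} = \left(14 + 19\right) - 16 = 33 - 16 = 17$)
$\frac{c{\left(116 \right)}}{-73535} = \frac{17}{-73535} = 17 \left(- \frac{1}{73535}\right) = - \frac{17}{73535}$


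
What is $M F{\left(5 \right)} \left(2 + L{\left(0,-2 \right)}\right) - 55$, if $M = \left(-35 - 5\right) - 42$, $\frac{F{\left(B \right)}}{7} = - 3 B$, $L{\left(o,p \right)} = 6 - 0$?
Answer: $68825$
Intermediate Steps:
$L{\left(o,p \right)} = 6$ ($L{\left(o,p \right)} = 6 + 0 = 6$)
$F{\left(B \right)} = - 21 B$ ($F{\left(B \right)} = 7 \left(- 3 B\right) = - 21 B$)
$M = -82$ ($M = -40 - 42 = -82$)
$M F{\left(5 \right)} \left(2 + L{\left(0,-2 \right)}\right) - 55 = - 82 \left(-21\right) 5 \left(2 + 6\right) - 55 = - 82 \left(\left(-105\right) 8\right) - 55 = \left(-82\right) \left(-840\right) - 55 = 68880 - 55 = 68825$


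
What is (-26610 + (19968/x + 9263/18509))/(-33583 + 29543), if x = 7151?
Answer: 6973478813/1058862872 ≈ 6.5858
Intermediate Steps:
(-26610 + (19968/x + 9263/18509))/(-33583 + 29543) = (-26610 + (19968/7151 + 9263/18509))/(-33583 + 29543) = (-26610 + (19968*(1/7151) + 9263*(1/18509)))/(-4040) = (-26610 + (19968/7151 + 9263/18509))*(-1/4040) = (-26610 + 435827425/132357859)*(-1/4040) = -3521606800565/132357859*(-1/4040) = 6973478813/1058862872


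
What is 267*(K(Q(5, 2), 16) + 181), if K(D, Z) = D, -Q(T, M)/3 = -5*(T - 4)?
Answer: 52332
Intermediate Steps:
Q(T, M) = -60 + 15*T (Q(T, M) = -(-15)*(T - 4) = -(-15)*(-4 + T) = -3*(20 - 5*T) = -60 + 15*T)
267*(K(Q(5, 2), 16) + 181) = 267*((-60 + 15*5) + 181) = 267*((-60 + 75) + 181) = 267*(15 + 181) = 267*196 = 52332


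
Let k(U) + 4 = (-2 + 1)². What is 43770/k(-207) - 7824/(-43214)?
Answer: -315242218/21607 ≈ -14590.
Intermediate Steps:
k(U) = -3 (k(U) = -4 + (-2 + 1)² = -4 + (-1)² = -4 + 1 = -3)
43770/k(-207) - 7824/(-43214) = 43770/(-3) - 7824/(-43214) = 43770*(-⅓) - 7824*(-1/43214) = -14590 + 3912/21607 = -315242218/21607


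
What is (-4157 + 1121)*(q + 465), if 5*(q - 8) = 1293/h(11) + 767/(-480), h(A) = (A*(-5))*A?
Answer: -630854419/440 ≈ -1.4338e+6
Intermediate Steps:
h(A) = -5*A² (h(A) = (-5*A)*A = -5*A²)
q = 421253/58080 (q = 8 + (1293/((-5*11²)) + 767/(-480))/5 = 8 + (1293/((-5*121)) + 767*(-1/480))/5 = 8 + (1293/(-605) - 767/480)/5 = 8 + (1293*(-1/605) - 767/480)/5 = 8 + (-1293/605 - 767/480)/5 = 8 + (⅕)*(-43387/11616) = 8 - 43387/58080 = 421253/58080 ≈ 7.2530)
(-4157 + 1121)*(q + 465) = (-4157 + 1121)*(421253/58080 + 465) = -3036*27428453/58080 = -630854419/440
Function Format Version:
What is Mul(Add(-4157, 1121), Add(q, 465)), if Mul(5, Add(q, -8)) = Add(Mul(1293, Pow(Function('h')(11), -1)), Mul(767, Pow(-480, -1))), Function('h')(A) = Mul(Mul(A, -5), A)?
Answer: Rational(-630854419, 440) ≈ -1.4338e+6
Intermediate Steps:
Function('h')(A) = Mul(-5, Pow(A, 2)) (Function('h')(A) = Mul(Mul(-5, A), A) = Mul(-5, Pow(A, 2)))
q = Rational(421253, 58080) (q = Add(8, Mul(Rational(1, 5), Add(Mul(1293, Pow(Mul(-5, Pow(11, 2)), -1)), Mul(767, Pow(-480, -1))))) = Add(8, Mul(Rational(1, 5), Add(Mul(1293, Pow(Mul(-5, 121), -1)), Mul(767, Rational(-1, 480))))) = Add(8, Mul(Rational(1, 5), Add(Mul(1293, Pow(-605, -1)), Rational(-767, 480)))) = Add(8, Mul(Rational(1, 5), Add(Mul(1293, Rational(-1, 605)), Rational(-767, 480)))) = Add(8, Mul(Rational(1, 5), Add(Rational(-1293, 605), Rational(-767, 480)))) = Add(8, Mul(Rational(1, 5), Rational(-43387, 11616))) = Add(8, Rational(-43387, 58080)) = Rational(421253, 58080) ≈ 7.2530)
Mul(Add(-4157, 1121), Add(q, 465)) = Mul(Add(-4157, 1121), Add(Rational(421253, 58080), 465)) = Mul(-3036, Rational(27428453, 58080)) = Rational(-630854419, 440)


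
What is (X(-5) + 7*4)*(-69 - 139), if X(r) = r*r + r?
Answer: -9984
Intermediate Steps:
X(r) = r + r² (X(r) = r² + r = r + r²)
(X(-5) + 7*4)*(-69 - 139) = (-5*(1 - 5) + 7*4)*(-69 - 139) = (-5*(-4) + 28)*(-208) = (20 + 28)*(-208) = 48*(-208) = -9984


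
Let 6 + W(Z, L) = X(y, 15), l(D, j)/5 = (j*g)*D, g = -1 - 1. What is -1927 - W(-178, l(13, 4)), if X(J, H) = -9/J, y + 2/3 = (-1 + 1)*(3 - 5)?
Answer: -3869/2 ≈ -1934.5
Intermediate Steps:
g = -2
y = -⅔ (y = -⅔ + (-1 + 1)*(3 - 5) = -⅔ + 0*(-2) = -⅔ + 0 = -⅔ ≈ -0.66667)
l(D, j) = -10*D*j (l(D, j) = 5*((j*(-2))*D) = 5*((-2*j)*D) = 5*(-2*D*j) = -10*D*j)
W(Z, L) = 15/2 (W(Z, L) = -6 - 9/(-⅔) = -6 - 9*(-3/2) = -6 + 27/2 = 15/2)
-1927 - W(-178, l(13, 4)) = -1927 - 1*15/2 = -1927 - 15/2 = -3869/2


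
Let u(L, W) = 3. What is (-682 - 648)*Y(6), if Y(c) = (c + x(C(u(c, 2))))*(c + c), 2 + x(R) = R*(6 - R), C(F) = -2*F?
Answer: 1085280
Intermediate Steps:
x(R) = -2 + R*(6 - R)
Y(c) = 2*c*(-74 + c) (Y(c) = (c + (-2 - (-2*3)² + 6*(-2*3)))*(c + c) = (c + (-2 - 1*(-6)² + 6*(-6)))*(2*c) = (c + (-2 - 1*36 - 36))*(2*c) = (c + (-2 - 36 - 36))*(2*c) = (c - 74)*(2*c) = (-74 + c)*(2*c) = 2*c*(-74 + c))
(-682 - 648)*Y(6) = (-682 - 648)*(2*6*(-74 + 6)) = -2660*6*(-68) = -1330*(-816) = 1085280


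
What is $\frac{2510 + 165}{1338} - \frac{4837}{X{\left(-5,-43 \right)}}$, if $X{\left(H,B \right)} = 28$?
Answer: $- \frac{456929}{2676} \approx -170.75$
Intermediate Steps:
$\frac{2510 + 165}{1338} - \frac{4837}{X{\left(-5,-43 \right)}} = \frac{2510 + 165}{1338} - \frac{4837}{28} = 2675 \cdot \frac{1}{1338} - \frac{691}{4} = \frac{2675}{1338} - \frac{691}{4} = - \frac{456929}{2676}$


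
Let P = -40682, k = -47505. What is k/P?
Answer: 47505/40682 ≈ 1.1677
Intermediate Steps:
k/P = -47505/(-40682) = -47505*(-1/40682) = 47505/40682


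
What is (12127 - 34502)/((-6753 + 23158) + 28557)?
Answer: -22375/44962 ≈ -0.49764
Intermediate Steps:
(12127 - 34502)/((-6753 + 23158) + 28557) = -22375/(16405 + 28557) = -22375/44962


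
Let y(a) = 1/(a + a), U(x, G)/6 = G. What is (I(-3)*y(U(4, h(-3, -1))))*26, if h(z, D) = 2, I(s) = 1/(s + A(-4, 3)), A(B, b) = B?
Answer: -13/84 ≈ -0.15476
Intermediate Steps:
I(s) = 1/(-4 + s) (I(s) = 1/(s - 4) = 1/(-4 + s))
U(x, G) = 6*G
y(a) = 1/(2*a)
(I(-3)*y(U(4, h(-3, -1))))*26 = ((1/(2*((6*2))))/(-4 - 3))*26 = (((½)/12)/(-7))*26 = -1/(14*12)*26 = -⅐*1/24*26 = -1/168*26 = -13/84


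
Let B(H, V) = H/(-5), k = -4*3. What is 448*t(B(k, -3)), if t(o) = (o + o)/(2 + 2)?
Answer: 2688/5 ≈ 537.60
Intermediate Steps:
k = -12
B(H, V) = -H/5 (B(H, V) = H*(-1/5) = -H/5)
t(o) = o/2 (t(o) = (2*o)/4 = (2*o)*(1/4) = o/2)
448*t(B(k, -3)) = 448*((-1/5*(-12))/2) = 448*((1/2)*(12/5)) = 448*(6/5) = 2688/5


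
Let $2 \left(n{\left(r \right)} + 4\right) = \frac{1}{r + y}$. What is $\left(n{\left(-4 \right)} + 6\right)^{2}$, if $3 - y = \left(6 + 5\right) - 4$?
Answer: $\frac{961}{256} \approx 3.7539$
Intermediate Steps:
$y = -4$ ($y = 3 - \left(\left(6 + 5\right) - 4\right) = 3 - \left(11 - 4\right) = 3 - 7 = -4$)
$n{\left(r \right)} = -4 + \frac{1}{2 \left(-4 + r\right)}$ ($n{\left(r \right)} = -4 + \frac{1}{2 \left(r - 4\right)} = -4 + \frac{1}{2 \left(-4 + r\right)}$)
$\left(n{\left(-4 \right)} + 6\right)^{2} = \left(\frac{33 - -32}{2 \left(-4 - 4\right)} + 6\right)^{2} = \left(\frac{33 + 32}{2 \left(-8\right)} + 6\right)^{2} = \left(\frac{1}{2} \left(- \frac{1}{8}\right) 65 + 6\right)^{2} = \left(- \frac{65}{16} + 6\right)^{2} = \left(\frac{31}{16}\right)^{2} = \frac{961}{256}$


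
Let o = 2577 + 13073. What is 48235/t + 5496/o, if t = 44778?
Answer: 500488819/350387850 ≈ 1.4284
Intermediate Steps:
o = 15650
48235/t + 5496/o = 48235/44778 + 5496/15650 = 48235*(1/44778) + 5496*(1/15650) = 48235/44778 + 2748/7825 = 500488819/350387850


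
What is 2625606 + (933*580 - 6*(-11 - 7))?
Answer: 3166854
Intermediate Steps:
2625606 + (933*580 - 6*(-11 - 7)) = 2625606 + (541140 - 6*(-18)) = 2625606 + (541140 + 108) = 2625606 + 541248 = 3166854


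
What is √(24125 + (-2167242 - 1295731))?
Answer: 16*I*√13433 ≈ 1854.4*I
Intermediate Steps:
√(24125 + (-2167242 - 1295731)) = √(24125 - 3462973) = √(-3438848) = 16*I*√13433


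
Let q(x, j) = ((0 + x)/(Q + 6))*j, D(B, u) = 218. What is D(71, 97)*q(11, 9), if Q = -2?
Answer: 10791/2 ≈ 5395.5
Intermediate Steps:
q(x, j) = j*x/4 (q(x, j) = ((0 + x)/(-2 + 6))*j = (x/4)*j = j*x/4)
D(71, 97)*q(11, 9) = 218*((¼)*9*11) = 218*(99/4) = 10791/2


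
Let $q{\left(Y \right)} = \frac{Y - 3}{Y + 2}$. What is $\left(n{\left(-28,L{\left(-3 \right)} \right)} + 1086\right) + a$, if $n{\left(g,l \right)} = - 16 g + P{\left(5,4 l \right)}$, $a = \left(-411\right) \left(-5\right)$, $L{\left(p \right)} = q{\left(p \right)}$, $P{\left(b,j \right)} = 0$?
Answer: $3589$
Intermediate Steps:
$q{\left(Y \right)} = \frac{-3 + Y}{2 + Y}$
$L{\left(p \right)} = \frac{-3 + p}{2 + p}$
$a = 2055$
$n{\left(g,l \right)} = - 16 g$ ($n{\left(g,l \right)} = - 16 g + 0 = - 16 g$)
$\left(n{\left(-28,L{\left(-3 \right)} \right)} + 1086\right) + a = \left(\left(-16\right) \left(-28\right) + 1086\right) + 2055 = \left(448 + 1086\right) + 2055 = 1534 + 2055 = 3589$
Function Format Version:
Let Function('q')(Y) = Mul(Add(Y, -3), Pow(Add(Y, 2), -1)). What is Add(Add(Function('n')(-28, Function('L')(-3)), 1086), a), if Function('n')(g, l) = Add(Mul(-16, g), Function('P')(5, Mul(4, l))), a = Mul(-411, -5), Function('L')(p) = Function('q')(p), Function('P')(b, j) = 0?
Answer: 3589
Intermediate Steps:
Function('q')(Y) = Mul(Pow(Add(2, Y), -1), Add(-3, Y)) (Function('q')(Y) = Mul(Add(-3, Y), Pow(Add(2, Y), -1)) = Mul(Pow(Add(2, Y), -1), Add(-3, Y)))
Function('L')(p) = Mul(Pow(Add(2, p), -1), Add(-3, p))
a = 2055
Function('n')(g, l) = Mul(-16, g) (Function('n')(g, l) = Add(Mul(-16, g), 0) = Mul(-16, g))
Add(Add(Function('n')(-28, Function('L')(-3)), 1086), a) = Add(Add(Mul(-16, -28), 1086), 2055) = Add(Add(448, 1086), 2055) = Add(1534, 2055) = 3589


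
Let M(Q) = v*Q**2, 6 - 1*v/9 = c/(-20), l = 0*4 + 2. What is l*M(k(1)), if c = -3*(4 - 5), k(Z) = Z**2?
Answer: 1107/10 ≈ 110.70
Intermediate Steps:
l = 2 (l = 0 + 2 = 2)
c = 3 (c = -3*(-1) = 3)
v = 1107/20 (v = 54 - 27/(-20) = 54 - 27*(-1)/20 = 54 - 9*(-3/20) = 54 + 27/20 = 1107/20 ≈ 55.350)
M(Q) = 1107*Q**2/20
l*M(k(1)) = 2*(1107*(1**2)**2/20) = 2*((1107/20)*1**2) = 2*((1107/20)*1) = 2*(1107/20) = 1107/10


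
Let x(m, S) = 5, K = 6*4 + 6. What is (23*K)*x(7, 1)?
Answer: 3450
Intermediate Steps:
K = 30 (K = 24 + 6 = 30)
(23*K)*x(7, 1) = (23*30)*5 = 690*5 = 3450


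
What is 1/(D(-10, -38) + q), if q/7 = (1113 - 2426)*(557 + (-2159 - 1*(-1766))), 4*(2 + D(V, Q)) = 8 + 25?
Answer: -4/6029271 ≈ -6.6343e-7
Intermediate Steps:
D(V, Q) = 25/4 (D(V, Q) = -2 + (8 + 25)/4 = -2 + (¼)*33 = -2 + 33/4 = 25/4)
q = -1507324 (q = 7*((1113 - 2426)*(557 + (-2159 - 1*(-1766)))) = 7*(-1313*(557 + (-2159 + 1766))) = 7*(-1313*(557 - 393)) = 7*(-1313*164) = 7*(-215332) = -1507324)
1/(D(-10, -38) + q) = 1/(25/4 - 1507324) = 1/(-6029271/4) = -4/6029271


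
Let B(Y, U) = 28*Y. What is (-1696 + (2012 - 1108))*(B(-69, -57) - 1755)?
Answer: 2920104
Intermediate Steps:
(-1696 + (2012 - 1108))*(B(-69, -57) - 1755) = (-1696 + (2012 - 1108))*(28*(-69) - 1755) = (-1696 + 904)*(-1932 - 1755) = -792*(-3687) = 2920104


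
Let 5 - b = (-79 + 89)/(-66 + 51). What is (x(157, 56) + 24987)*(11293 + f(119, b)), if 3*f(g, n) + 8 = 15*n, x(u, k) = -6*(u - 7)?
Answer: 272632724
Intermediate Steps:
x(u, k) = 42 - 6*u (x(u, k) = -6*(-7 + u) = 42 - 6*u)
b = 17/3 (b = 5 - (-79 + 89)/(-66 + 51) = 5 - 10/(-15) = 5 - 10*(-1)/15 = 5 - 1*(-2/3) = 5 + 2/3 = 17/3 ≈ 5.6667)
f(g, n) = -8/3 + 5*n (f(g, n) = -8/3 + (15*n)/3 = -8/3 + 5*n)
(x(157, 56) + 24987)*(11293 + f(119, b)) = ((42 - 6*157) + 24987)*(11293 + (-8/3 + 5*(17/3))) = ((42 - 942) + 24987)*(11293 + (-8/3 + 85/3)) = (-900 + 24987)*(11293 + 77/3) = 24087*(33956/3) = 272632724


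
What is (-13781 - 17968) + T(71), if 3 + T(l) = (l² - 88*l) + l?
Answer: -32888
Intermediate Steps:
T(l) = -3 + l² - 87*l (T(l) = -3 + ((l² - 88*l) + l) = -3 + (l² - 87*l) = -3 + l² - 87*l)
(-13781 - 17968) + T(71) = (-13781 - 17968) + (-3 + 71² - 87*71) = -31749 + (-3 + 5041 - 6177) = -31749 - 1139 = -32888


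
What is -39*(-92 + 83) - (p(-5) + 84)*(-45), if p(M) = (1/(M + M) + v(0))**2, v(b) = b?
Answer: 82629/20 ≈ 4131.5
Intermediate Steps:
p(M) = 1/(4*M**2) (p(M) = (1/(M + M) + 0)**2 = (1/(2*M) + 0)**2 = (1/(2*M))**2 = 1/(4*M**2))
-39*(-92 + 83) - (p(-5) + 84)*(-45) = -39*(-92 + 83) - ((1/4)/(-5)**2 + 84)*(-45) = -39*(-9) - ((1/4)*(1/25) + 84)*(-45) = 351 - (1/100 + 84)*(-45) = 351 - 8401*(-45)/100 = 351 - 1*(-75609/20) = 351 + 75609/20 = 82629/20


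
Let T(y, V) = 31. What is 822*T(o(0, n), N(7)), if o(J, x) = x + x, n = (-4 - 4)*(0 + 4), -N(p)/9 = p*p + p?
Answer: 25482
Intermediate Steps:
N(p) = -9*p - 9*p² (N(p) = -9*(p*p + p) = -9*(p² + p) = -9*(p + p²) = -9*p - 9*p²)
n = -32 (n = -8*4 = -32)
o(J, x) = 2*x
822*T(o(0, n), N(7)) = 822*31 = 25482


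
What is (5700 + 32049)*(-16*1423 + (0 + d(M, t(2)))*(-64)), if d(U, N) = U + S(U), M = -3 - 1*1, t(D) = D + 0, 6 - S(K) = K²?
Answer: -825646128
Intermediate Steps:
S(K) = 6 - K²
t(D) = D
M = -4 (M = -3 - 1 = -4)
d(U, N) = 6 + U - U² (d(U, N) = U + (6 - U²) = 6 + U - U²)
(5700 + 32049)*(-16*1423 + (0 + d(M, t(2)))*(-64)) = (5700 + 32049)*(-16*1423 + (0 + (6 - 4 - 1*(-4)²))*(-64)) = 37749*(-22768 + (0 + (6 - 4 - 1*16))*(-64)) = 37749*(-22768 + (0 + (6 - 4 - 16))*(-64)) = 37749*(-22768 + (0 - 14)*(-64)) = 37749*(-22768 - 14*(-64)) = 37749*(-22768 + 896) = 37749*(-21872) = -825646128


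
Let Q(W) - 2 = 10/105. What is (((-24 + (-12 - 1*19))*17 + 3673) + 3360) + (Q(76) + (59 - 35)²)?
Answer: 140198/21 ≈ 6676.1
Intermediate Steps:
Q(W) = 44/21 (Q(W) = 2 + 10/105 = 2 + 10*(1/105) = 2 + 2/21 = 44/21)
(((-24 + (-12 - 1*19))*17 + 3673) + 3360) + (Q(76) + (59 - 35)²) = (((-24 + (-12 - 1*19))*17 + 3673) + 3360) + (44/21 + (59 - 35)²) = (((-24 + (-12 - 19))*17 + 3673) + 3360) + (44/21 + 24²) = (((-24 - 31)*17 + 3673) + 3360) + (44/21 + 576) = ((-55*17 + 3673) + 3360) + 12140/21 = ((-935 + 3673) + 3360) + 12140/21 = (2738 + 3360) + 12140/21 = 6098 + 12140/21 = 140198/21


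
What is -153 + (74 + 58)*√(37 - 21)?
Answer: 375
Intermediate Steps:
-153 + (74 + 58)*√(37 - 21) = -153 + 132*√16 = -153 + 132*4 = -153 + 528 = 375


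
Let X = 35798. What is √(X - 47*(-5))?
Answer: √36033 ≈ 189.82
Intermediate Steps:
√(X - 47*(-5)) = √(35798 - 47*(-5)) = √(35798 + 235) = √36033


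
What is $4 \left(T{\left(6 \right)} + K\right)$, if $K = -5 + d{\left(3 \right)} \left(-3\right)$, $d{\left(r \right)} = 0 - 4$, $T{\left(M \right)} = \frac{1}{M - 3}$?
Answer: $\frac{88}{3} \approx 29.333$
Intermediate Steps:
$T{\left(M \right)} = \frac{1}{-3 + M}$
$d{\left(r \right)} = -4$
$K = 7$ ($K = -5 - -12 = -5 + 12 = 7$)
$4 \left(T{\left(6 \right)} + K\right) = 4 \left(\frac{1}{-3 + 6} + 7\right) = 4 \left(\frac{1}{3} + 7\right) = 4 \cdot \frac{22}{3} = \frac{88}{3}$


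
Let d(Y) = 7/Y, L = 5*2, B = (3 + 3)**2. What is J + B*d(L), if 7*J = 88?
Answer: 1322/35 ≈ 37.771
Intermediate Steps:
J = 88/7 (J = (1/7)*88 = 88/7 ≈ 12.571)
B = 36 (B = 6**2 = 36)
L = 10
J + B*d(L) = 88/7 + 36*(7/10) = 88/7 + 126/5 = 1322/35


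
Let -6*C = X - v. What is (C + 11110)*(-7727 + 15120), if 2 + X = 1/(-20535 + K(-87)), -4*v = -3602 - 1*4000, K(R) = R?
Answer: 2613233052817/30933 ≈ 8.4480e+7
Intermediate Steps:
v = 3801/2 (v = -(-3602 - 1*4000)/4 = -(-3602 - 4000)/4 = -¼*(-7602) = 3801/2 ≈ 1900.5)
X = -41245/20622 (X = -2 + 1/(-20535 - 87) = -2 + 1/(-20622) = -2 - 1/20622 = -41245/20622 ≈ -2.0000)
C = 9808339/30933 (C = -(-41245/20622 - 1*3801/2)/6 = -(-41245/20622 - 3801/2)/6 = -⅙*(-19616678/10311) = 9808339/30933 ≈ 317.08)
(C + 11110)*(-7727 + 15120) = (9808339/30933 + 11110)*(-7727 + 15120) = (353473969/30933)*7393 = 2613233052817/30933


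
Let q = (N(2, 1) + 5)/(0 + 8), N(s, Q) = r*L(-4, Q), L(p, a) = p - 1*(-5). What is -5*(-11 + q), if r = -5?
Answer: 55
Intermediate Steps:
L(p, a) = 5 + p (L(p, a) = p + 5 = 5 + p)
N(s, Q) = -5 (N(s, Q) = -5*(5 - 4) = -5*1 = -5)
q = 0 (q = (-5 + 5)/(0 + 8) = 0/8 = 0*(⅛) = 0)
-5*(-11 + q) = -5*(-11 + 0) = -5*(-11) = 55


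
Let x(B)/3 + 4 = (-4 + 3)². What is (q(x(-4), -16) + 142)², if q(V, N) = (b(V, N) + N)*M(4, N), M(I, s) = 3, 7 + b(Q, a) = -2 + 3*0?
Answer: 4489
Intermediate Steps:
b(Q, a) = -9 (b(Q, a) = -7 + (-2 + 3*0) = -7 + (-2 + 0) = -7 - 2 = -9)
x(B) = -9 (x(B) = -12 + 3*(-4 + 3)² = -12 + 3*(-1)² = -12 + 3*1 = -12 + 3 = -9)
q(V, N) = -27 + 3*N (q(V, N) = (-9 + N)*3 = -27 + 3*N)
(q(x(-4), -16) + 142)² = ((-27 + 3*(-16)) + 142)² = ((-27 - 48) + 142)² = (-75 + 142)² = 67² = 4489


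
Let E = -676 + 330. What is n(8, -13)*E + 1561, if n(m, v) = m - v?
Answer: -5705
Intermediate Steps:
E = -346
n(8, -13)*E + 1561 = (8 - 1*(-13))*(-346) + 1561 = (8 + 13)*(-346) + 1561 = 21*(-346) + 1561 = -7266 + 1561 = -5705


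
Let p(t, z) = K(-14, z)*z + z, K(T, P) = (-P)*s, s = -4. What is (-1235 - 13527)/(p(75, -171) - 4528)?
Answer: -14762/112265 ≈ -0.13149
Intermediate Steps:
K(T, P) = 4*P (K(T, P) = -P*(-4) = 4*P)
p(t, z) = z + 4*z**2 (p(t, z) = (4*z)*z + z = 4*z**2 + z = z + 4*z**2)
(-1235 - 13527)/(p(75, -171) - 4528) = (-1235 - 13527)/(-171*(1 + 4*(-171)) - 4528) = -14762/(-171*(1 - 684) - 4528) = -14762/(-171*(-683) - 4528) = -14762/(116793 - 4528) = -14762/112265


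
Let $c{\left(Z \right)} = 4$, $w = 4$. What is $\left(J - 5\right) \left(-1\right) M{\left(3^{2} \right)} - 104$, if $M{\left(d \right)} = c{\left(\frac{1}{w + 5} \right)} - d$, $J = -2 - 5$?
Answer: $-164$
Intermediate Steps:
$J = -7$
$M{\left(d \right)} = 4 - d$
$\left(J - 5\right) \left(-1\right) M{\left(3^{2} \right)} - 104 = \left(-7 - 5\right) \left(-1\right) \left(4 - 3^{2}\right) - 104 = \left(-12\right) \left(-1\right) \left(4 - 9\right) - 104 = 12 \left(4 - 9\right) - 104 = 12 \left(-5\right) - 104 = -60 - 104 = -164$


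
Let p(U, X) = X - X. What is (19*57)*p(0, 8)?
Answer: 0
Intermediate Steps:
p(U, X) = 0
(19*57)*p(0, 8) = (19*57)*0 = 1083*0 = 0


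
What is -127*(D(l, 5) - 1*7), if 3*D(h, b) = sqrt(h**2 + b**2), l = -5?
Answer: 889 - 635*sqrt(2)/3 ≈ 589.66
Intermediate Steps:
D(h, b) = sqrt(b**2 + h**2)/3 (D(h, b) = sqrt(h**2 + b**2)/3 = sqrt(b**2 + h**2)/3)
-127*(D(l, 5) - 1*7) = -127*(sqrt(5**2 + (-5)**2)/3 - 1*7) = -127*(sqrt(25 + 25)/3 - 7) = -127*(sqrt(50)/3 - 7) = -127*((5*sqrt(2))/3 - 7) = -127*(5*sqrt(2)/3 - 7) = -127*(-7 + 5*sqrt(2)/3) = 889 - 635*sqrt(2)/3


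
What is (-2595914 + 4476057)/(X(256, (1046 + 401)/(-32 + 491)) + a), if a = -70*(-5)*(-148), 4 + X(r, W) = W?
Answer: -862985637/23776589 ≈ -36.296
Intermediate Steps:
X(r, W) = -4 + W
a = -51800 (a = -(-350)*(-148) = -1*51800 = -51800)
(-2595914 + 4476057)/(X(256, (1046 + 401)/(-32 + 491)) + a) = (-2595914 + 4476057)/((-4 + (1046 + 401)/(-32 + 491)) - 51800) = 1880143/((-4 + 1447/459) - 51800) = 1880143/(-389/459 - 51800) = 1880143/(-23776589/459) = 1880143*(-459/23776589) = -862985637/23776589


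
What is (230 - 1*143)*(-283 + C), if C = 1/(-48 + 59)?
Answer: -270744/11 ≈ -24613.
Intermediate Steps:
C = 1/11 ≈ 0.090909
(230 - 1*143)*(-283 + C) = (230 - 1*143)*(-283 + 1/11) = (230 - 143)*(-3112/11) = 87*(-3112/11) = -270744/11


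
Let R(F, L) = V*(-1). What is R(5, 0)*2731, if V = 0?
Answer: 0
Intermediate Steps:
R(F, L) = 0 (R(F, L) = 0*(-1) = 0)
R(5, 0)*2731 = 0*2731 = 0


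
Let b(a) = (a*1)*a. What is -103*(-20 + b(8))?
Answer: -4532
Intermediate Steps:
b(a) = a² (b(a) = a*a = a²)
-103*(-20 + b(8)) = -103*(-20 + 8²) = -103*(-20 + 64) = -103*44 = -4532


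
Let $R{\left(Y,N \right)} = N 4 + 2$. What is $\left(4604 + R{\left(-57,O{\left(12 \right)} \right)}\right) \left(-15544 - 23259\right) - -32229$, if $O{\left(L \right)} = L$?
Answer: $-180556933$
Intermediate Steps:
$R{\left(Y,N \right)} = 2 + 4 N$ ($R{\left(Y,N \right)} = 4 N + 2 = 2 + 4 N$)
$\left(4604 + R{\left(-57,O{\left(12 \right)} \right)}\right) \left(-15544 - 23259\right) - -32229 = \left(4604 + \left(2 + 4 \cdot 12\right)\right) \left(-15544 - 23259\right) - -32229 = \left(4604 + \left(2 + 48\right)\right) \left(-38803\right) + 32229 = \left(4604 + 50\right) \left(-38803\right) + 32229 = 4654 \left(-38803\right) + 32229 = -180589162 + 32229 = -180556933$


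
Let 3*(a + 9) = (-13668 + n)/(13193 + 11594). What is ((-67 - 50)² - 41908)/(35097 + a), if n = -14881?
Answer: -2098393059/2609150219 ≈ -0.80424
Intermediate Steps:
a = -697798/74361 (a = -9 + ((-13668 - 14881)/(13193 + 11594))/3 = -9 + (-28549/24787)/3 = -9 + (-28549*1/24787)/3 = -9 + (⅓)*(-28549/24787) = -9 - 28549/74361 = -697798/74361 ≈ -9.3839)
((-67 - 50)² - 41908)/(35097 + a) = ((-67 - 50)² - 41908)/(35097 - 697798/74361) = ((-117)² - 41908)/(2609150219/74361) = (13689 - 41908)*(74361/2609150219) = -28219*74361/2609150219 = -2098393059/2609150219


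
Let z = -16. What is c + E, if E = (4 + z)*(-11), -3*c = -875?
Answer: 1271/3 ≈ 423.67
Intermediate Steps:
c = 875/3 (c = -⅓*(-875) = 875/3 ≈ 291.67)
E = 132 (E = (4 - 16)*(-11) = -12*(-11) = 132)
c + E = 875/3 + 132 = 1271/3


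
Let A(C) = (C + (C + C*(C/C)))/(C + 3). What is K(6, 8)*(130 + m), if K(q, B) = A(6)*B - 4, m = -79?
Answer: 612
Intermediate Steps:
A(C) = 3*C/(3 + C) (A(C) = (C + (C + C*1))/(3 + C) = (C + (C + C))/(3 + C) = (C + 2*C)/(3 + C) = (3*C)/(3 + C) = 3*C/(3 + C))
K(q, B) = -4 + 2*B (K(q, B) = (3*6/(3 + 6))*B - 4 = (3*6/9)*B - 4 = (3*6*(⅑))*B - 4 = 2*B - 4 = -4 + 2*B)
K(6, 8)*(130 + m) = (-4 + 2*8)*(130 - 79) = (-4 + 16)*51 = 12*51 = 612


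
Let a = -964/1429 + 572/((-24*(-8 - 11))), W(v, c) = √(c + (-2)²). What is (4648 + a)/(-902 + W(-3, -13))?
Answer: -341533974089/66271219689 - 757281539*I/44180813126 ≈ -5.1536 - 0.017141*I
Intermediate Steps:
W(v, c) = √(4 + c) (W(v, c) = √(c + 4) = √(4 + c))
a = 94451/162906 (a = -964*1/1429 + 572/((-24*(-19))) = -964/1429 + 572/456 = -964/1429 + 572*(1/456) = -964/1429 + 143/114 = 94451/162906 ≈ 0.57979)
(4648 + a)/(-902 + W(-3, -13)) = (4648 + 94451/162906)/(-902 + √(4 - 13)) = 757281539/(162906*(-902 + √(-9))) = 757281539/(162906*(-902 + 3*I)) = 757281539*((-902 - 3*I)/813613)/162906 = 757281539*(-902 - 3*I)/132542439378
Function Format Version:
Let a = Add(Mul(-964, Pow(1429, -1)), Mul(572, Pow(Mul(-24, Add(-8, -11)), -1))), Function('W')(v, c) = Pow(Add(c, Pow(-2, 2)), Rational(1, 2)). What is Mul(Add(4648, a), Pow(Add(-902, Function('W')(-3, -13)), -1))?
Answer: Add(Rational(-341533974089, 66271219689), Mul(Rational(-757281539, 44180813126), I)) ≈ Add(-5.1536, Mul(-0.017141, I))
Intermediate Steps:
Function('W')(v, c) = Pow(Add(4, c), Rational(1, 2)) (Function('W')(v, c) = Pow(Add(c, 4), Rational(1, 2)) = Pow(Add(4, c), Rational(1, 2)))
a = Rational(94451, 162906) (a = Add(Mul(-964, Rational(1, 1429)), Mul(572, Pow(Mul(-24, -19), -1))) = Add(Rational(-964, 1429), Mul(572, Pow(456, -1))) = Add(Rational(-964, 1429), Mul(572, Rational(1, 456))) = Add(Rational(-964, 1429), Rational(143, 114)) = Rational(94451, 162906) ≈ 0.57979)
Mul(Add(4648, a), Pow(Add(-902, Function('W')(-3, -13)), -1)) = Mul(Add(4648, Rational(94451, 162906)), Pow(Add(-902, Pow(Add(4, -13), Rational(1, 2))), -1)) = Mul(Rational(757281539, 162906), Pow(Add(-902, Pow(-9, Rational(1, 2))), -1)) = Mul(Rational(757281539, 162906), Pow(Add(-902, Mul(3, I)), -1)) = Mul(Rational(757281539, 162906), Mul(Rational(1, 813613), Add(-902, Mul(-3, I)))) = Mul(Rational(757281539, 132542439378), Add(-902, Mul(-3, I)))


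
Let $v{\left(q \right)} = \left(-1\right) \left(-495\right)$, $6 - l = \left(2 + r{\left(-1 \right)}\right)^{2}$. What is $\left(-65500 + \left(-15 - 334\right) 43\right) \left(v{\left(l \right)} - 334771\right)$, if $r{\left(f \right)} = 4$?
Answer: $26911557932$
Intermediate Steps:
$l = -30$ ($l = 6 - \left(2 + 4\right)^{2} = 6 - 6^{2} = 6 - 36 = -30$)
$v{\left(q \right)} = 495$
$\left(-65500 + \left(-15 - 334\right) 43\right) \left(v{\left(l \right)} - 334771\right) = \left(-65500 + \left(-15 - 334\right) 43\right) \left(495 - 334771\right) = \left(-65500 - 15007\right) \left(-334276\right) = \left(-80507\right) \left(-334276\right) = 26911557932$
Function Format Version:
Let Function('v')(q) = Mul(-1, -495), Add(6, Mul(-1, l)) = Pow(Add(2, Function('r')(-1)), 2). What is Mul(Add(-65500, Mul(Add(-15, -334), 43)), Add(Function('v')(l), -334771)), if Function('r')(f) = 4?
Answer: 26911557932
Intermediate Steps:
l = -30 (l = Add(6, Mul(-1, Pow(Add(2, 4), 2))) = Add(6, Mul(-1, Pow(6, 2))) = Add(6, Mul(-1, 36)) = Add(6, -36) = -30)
Function('v')(q) = 495
Mul(Add(-65500, Mul(Add(-15, -334), 43)), Add(Function('v')(l), -334771)) = Mul(Add(-65500, Mul(Add(-15, -334), 43)), Add(495, -334771)) = Mul(Add(-65500, Mul(-349, 43)), -334276) = Mul(Add(-65500, -15007), -334276) = Mul(-80507, -334276) = 26911557932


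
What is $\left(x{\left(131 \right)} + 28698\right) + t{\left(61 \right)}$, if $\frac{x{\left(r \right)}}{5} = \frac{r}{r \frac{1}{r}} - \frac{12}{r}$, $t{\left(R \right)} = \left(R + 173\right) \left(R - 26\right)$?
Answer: $\frac{4918073}{131} \approx 37543.0$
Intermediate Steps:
$t{\left(R \right)} = \left(-26 + R\right) \left(173 + R\right)$ ($t{\left(R \right)} = \left(173 + R\right) \left(-26 + R\right) = \left(-26 + R\right) \left(173 + R\right)$)
$x{\left(r \right)} = - \frac{60}{r} + 5 r$ ($x{\left(r \right)} = 5 \left(\frac{r}{r \frac{1}{r}} - \frac{12}{r}\right) = 5 \left(\frac{r}{1} - \frac{12}{r}\right) = 5 \left(r 1 - \frac{12}{r}\right) = 5 \left(r - \frac{12}{r}\right) = - \frac{60}{r} + 5 r$)
$\left(x{\left(131 \right)} + 28698\right) + t{\left(61 \right)} = \left(\left(- \frac{60}{131} + 5 \cdot 131\right) + 28698\right) + \left(-4498 + 61^{2} + 147 \cdot 61\right) = \left(\left(\left(-60\right) \frac{1}{131} + 655\right) + 28698\right) + \left(-4498 + 3721 + 8967\right) = \left(\left(- \frac{60}{131} + 655\right) + 28698\right) + 8190 = \left(\frac{85745}{131} + 28698\right) + 8190 = \frac{3845183}{131} + 8190 = \frac{4918073}{131}$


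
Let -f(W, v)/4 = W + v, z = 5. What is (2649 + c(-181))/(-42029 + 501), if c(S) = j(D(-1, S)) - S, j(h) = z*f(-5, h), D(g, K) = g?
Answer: -1475/20764 ≈ -0.071036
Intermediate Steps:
f(W, v) = -4*W - 4*v (f(W, v) = -4*(W + v) = -4*W - 4*v)
j(h) = 100 - 20*h (j(h) = 5*(-4*(-5) - 4*h) = 5*(20 - 4*h) = 100 - 20*h)
c(S) = 120 - S (c(S) = (100 - 20*(-1)) - S = (100 + 20) - S = 120 - S)
(2649 + c(-181))/(-42029 + 501) = (2649 + (120 - 1*(-181)))/(-42029 + 501) = (2649 + (120 + 181))/(-41528) = (2649 + 301)*(-1/41528) = 2950*(-1/41528) = -1475/20764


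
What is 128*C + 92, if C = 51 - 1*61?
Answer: -1188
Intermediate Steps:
C = -10 (C = 51 - 61 = -10)
128*C + 92 = 128*(-10) + 92 = -1280 + 92 = -1188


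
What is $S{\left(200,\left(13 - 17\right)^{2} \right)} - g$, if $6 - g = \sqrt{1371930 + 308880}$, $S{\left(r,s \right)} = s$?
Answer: $10 + \sqrt{1680810} \approx 1306.5$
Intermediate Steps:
$g = 6 - \sqrt{1680810}$ ($g = 6 - \sqrt{1371930 + 308880} = 6 - \sqrt{1680810} \approx -1290.5$)
$S{\left(200,\left(13 - 17\right)^{2} \right)} - g = \left(13 - 17\right)^{2} - \left(6 - \sqrt{1680810}\right) = \left(-4\right)^{2} - \left(6 - \sqrt{1680810}\right) = 16 - \left(6 - \sqrt{1680810}\right) = 10 + \sqrt{1680810}$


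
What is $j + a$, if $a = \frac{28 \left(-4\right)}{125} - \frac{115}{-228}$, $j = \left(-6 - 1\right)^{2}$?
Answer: $\frac{1385339}{28500} \approx 48.608$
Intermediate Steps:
$j = 49$ ($j = \left(-7\right)^{2} = 49$)
$a = - \frac{11161}{28500}$ ($a = \left(-112\right) \frac{1}{125} - - \frac{115}{228} = - \frac{112}{125} + \frac{115}{228} = - \frac{11161}{28500} \approx -0.39161$)
$j + a = 49 - \frac{11161}{28500} = \frac{1385339}{28500}$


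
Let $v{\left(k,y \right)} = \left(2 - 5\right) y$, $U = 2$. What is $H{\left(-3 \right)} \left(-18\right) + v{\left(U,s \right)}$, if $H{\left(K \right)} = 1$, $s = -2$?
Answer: $-12$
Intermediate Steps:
$v{\left(k,y \right)} = - 3 y$
$H{\left(-3 \right)} \left(-18\right) + v{\left(U,s \right)} = 1 \left(-18\right) - -6 = -18 + 6 = -12$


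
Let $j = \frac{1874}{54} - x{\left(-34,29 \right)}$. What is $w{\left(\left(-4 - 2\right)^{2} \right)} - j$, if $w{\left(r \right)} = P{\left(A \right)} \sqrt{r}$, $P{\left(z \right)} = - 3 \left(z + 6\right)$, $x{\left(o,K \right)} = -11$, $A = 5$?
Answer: $- \frac{6580}{27} \approx -243.7$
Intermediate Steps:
$P{\left(z \right)} = -18 - 3 z$ ($P{\left(z \right)} = - 3 \left(6 + z\right) = -18 - 3 z$)
$w{\left(r \right)} = - 33 \sqrt{r}$ ($w{\left(r \right)} = \left(-18 - 15\right) \sqrt{r} = - 33 \sqrt{r}$)
$j = \frac{1234}{27}$ ($j = \frac{1874}{54} - -11 = 1874 \cdot \frac{1}{54} + 11 = \frac{937}{27} + 11 = \frac{1234}{27} \approx 45.704$)
$w{\left(\left(-4 - 2\right)^{2} \right)} - j = - 33 \sqrt{\left(-4 - 2\right)^{2}} - \frac{1234}{27} = - 33 \sqrt{\left(-6\right)^{2}} - \frac{1234}{27} = - 33 \sqrt{36} - \frac{1234}{27} = \left(-33\right) 6 - \frac{1234}{27} = -198 - \frac{1234}{27} = - \frac{6580}{27}$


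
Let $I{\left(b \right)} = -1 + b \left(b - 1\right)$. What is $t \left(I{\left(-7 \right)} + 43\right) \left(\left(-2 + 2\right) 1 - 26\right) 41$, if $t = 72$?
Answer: $-7521696$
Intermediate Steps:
$I{\left(b \right)} = -1 + b \left(-1 + b\right)$
$t \left(I{\left(-7 \right)} + 43\right) \left(\left(-2 + 2\right) 1 - 26\right) 41 = 72 \left(\left(-1 + \left(-7\right)^{2} - -7\right) + 43\right) \left(\left(-2 + 2\right) 1 - 26\right) 41 = 72 \left(\left(-1 + 49 + 7\right) + 43\right) \left(0 \cdot 1 - 26\right) 41 = 72 \left(55 + 43\right) \left(0 - 26\right) 41 = 72 \cdot 98 \left(-26\right) 41 = 72 \left(-2548\right) 41 = \left(-183456\right) 41 = -7521696$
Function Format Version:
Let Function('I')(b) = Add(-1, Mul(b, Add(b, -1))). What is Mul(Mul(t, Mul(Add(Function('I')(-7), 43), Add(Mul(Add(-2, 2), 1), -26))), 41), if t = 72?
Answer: -7521696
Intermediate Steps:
Function('I')(b) = Add(-1, Mul(b, Add(-1, b)))
Mul(Mul(t, Mul(Add(Function('I')(-7), 43), Add(Mul(Add(-2, 2), 1), -26))), 41) = Mul(Mul(72, Mul(Add(Add(-1, Pow(-7, 2), Mul(-1, -7)), 43), Add(Mul(Add(-2, 2), 1), -26))), 41) = Mul(Mul(72, Mul(Add(Add(-1, 49, 7), 43), Add(Mul(0, 1), -26))), 41) = Mul(Mul(72, Mul(Add(55, 43), Add(0, -26))), 41) = Mul(Mul(72, Mul(98, -26)), 41) = Mul(Mul(72, -2548), 41) = Mul(-183456, 41) = -7521696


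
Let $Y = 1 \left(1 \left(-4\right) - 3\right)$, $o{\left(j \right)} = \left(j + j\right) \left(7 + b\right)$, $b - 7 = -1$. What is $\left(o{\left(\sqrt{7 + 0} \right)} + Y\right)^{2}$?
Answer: $4781 - 364 \sqrt{7} \approx 3817.9$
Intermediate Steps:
$b = 6$ ($b = 7 - 1 = 6$)
$o{\left(j \right)} = 26 j$ ($o{\left(j \right)} = \left(j + j\right) \left(7 + 6\right) = 2 j 13 = 26 j$)
$Y = -7$ ($Y = 1 \left(-4 - 3\right) = 1 \left(-7\right) = -7$)
$\left(o{\left(\sqrt{7 + 0} \right)} + Y\right)^{2} = \left(26 \sqrt{7 + 0} - 7\right)^{2} = \left(26 \sqrt{7} - 7\right)^{2} = \left(-7 + 26 \sqrt{7}\right)^{2}$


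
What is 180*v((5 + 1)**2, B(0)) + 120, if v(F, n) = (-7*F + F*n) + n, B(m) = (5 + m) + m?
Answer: -11940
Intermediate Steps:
B(m) = 5 + 2*m
v(F, n) = n - 7*F + F*n
180*v((5 + 1)**2, B(0)) + 120 = 180*((5 + 2*0) - 7*(5 + 1)**2 + (5 + 1)**2*(5 + 2*0)) + 120 = 180*((5 + 0) - 7*6**2 + 6**2*(5 + 0)) + 120 = 180*(5 - 7*36 + 36*5) + 120 = 180*(5 - 252 + 180) + 120 = 180*(-67) + 120 = -12060 + 120 = -11940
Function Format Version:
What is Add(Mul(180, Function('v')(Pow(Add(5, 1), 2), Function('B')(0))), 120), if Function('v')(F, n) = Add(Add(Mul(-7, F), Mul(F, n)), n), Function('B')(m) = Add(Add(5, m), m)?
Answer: -11940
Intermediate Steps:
Function('B')(m) = Add(5, Mul(2, m))
Function('v')(F, n) = Add(n, Mul(-7, F), Mul(F, n))
Add(Mul(180, Function('v')(Pow(Add(5, 1), 2), Function('B')(0))), 120) = Add(Mul(180, Add(Add(5, Mul(2, 0)), Mul(-7, Pow(Add(5, 1), 2)), Mul(Pow(Add(5, 1), 2), Add(5, Mul(2, 0))))), 120) = Add(Mul(180, Add(Add(5, 0), Mul(-7, Pow(6, 2)), Mul(Pow(6, 2), Add(5, 0)))), 120) = Add(Mul(180, Add(5, Mul(-7, 36), Mul(36, 5))), 120) = Add(Mul(180, Add(5, -252, 180)), 120) = Add(Mul(180, -67), 120) = Add(-12060, 120) = -11940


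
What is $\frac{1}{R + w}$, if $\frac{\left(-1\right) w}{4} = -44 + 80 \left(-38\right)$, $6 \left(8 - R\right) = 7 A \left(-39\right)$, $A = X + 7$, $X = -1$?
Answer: $\frac{1}{12617} \approx 7.9258 \cdot 10^{-5}$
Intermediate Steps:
$A = 6$ ($A = -1 + 7 = 6$)
$R = 281$ ($R = 8 - \frac{7 \cdot 6 \left(-39\right)}{6} = 8 - \frac{42 \left(-39\right)}{6} = 8 - -273 = 8 + 273 = 281$)
$w = 12336$ ($w = - 4 \left(-44 + 80 \left(-38\right)\right) = - 4 \left(-44 - 3040\right) = \left(-4\right) \left(-3084\right) = 12336$)
$\frac{1}{R + w} = \frac{1}{281 + 12336} = \frac{1}{12617}$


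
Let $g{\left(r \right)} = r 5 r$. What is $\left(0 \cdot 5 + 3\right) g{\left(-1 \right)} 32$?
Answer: $480$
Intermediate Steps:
$g{\left(r \right)} = 5 r^{2}$ ($g{\left(r \right)} = 5 r r = 5 r^{2}$)
$\left(0 \cdot 5 + 3\right) g{\left(-1 \right)} 32 = \left(0 \cdot 5 + 3\right) 5 \left(-1\right)^{2} \cdot 32 = \left(0 + 3\right) 5 \cdot 1 \cdot 32 = 3 \cdot 5 \cdot 32 = 15 \cdot 32 = 480$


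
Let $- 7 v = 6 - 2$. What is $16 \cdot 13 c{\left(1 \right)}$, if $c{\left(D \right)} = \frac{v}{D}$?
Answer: $- \frac{832}{7} \approx -118.86$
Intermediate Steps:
$v = - \frac{4}{7}$ ($v = - \frac{6 - 2}{7} = \left(- \frac{1}{7}\right) 4 = - \frac{4}{7} \approx -0.57143$)
$c{\left(D \right)} = - \frac{4}{7 D}$
$16 \cdot 13 c{\left(1 \right)} = 16 \cdot 13 \left(- \frac{4}{7 \cdot 1}\right) = 208 \left(\left(- \frac{4}{7}\right) 1\right) = 208 \left(- \frac{4}{7}\right) = - \frac{832}{7}$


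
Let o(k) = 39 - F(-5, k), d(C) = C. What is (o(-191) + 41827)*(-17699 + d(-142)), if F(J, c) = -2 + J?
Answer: -747056193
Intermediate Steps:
o(k) = 46 (o(k) = 39 - (-2 - 5) = 39 - 1*(-7) = 39 + 7 = 46)
(o(-191) + 41827)*(-17699 + d(-142)) = (46 + 41827)*(-17699 - 142) = 41873*(-17841) = -747056193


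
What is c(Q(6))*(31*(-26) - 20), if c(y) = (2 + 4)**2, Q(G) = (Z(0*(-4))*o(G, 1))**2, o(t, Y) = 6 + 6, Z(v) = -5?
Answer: -29736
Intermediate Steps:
o(t, Y) = 12
Q(G) = 3600 (Q(G) = (-5*12)**2 = (-60)**2 = 3600)
c(y) = 36 (c(y) = 6**2 = 36)
c(Q(6))*(31*(-26) - 20) = 36*(31*(-26) - 20) = 36*(-806 - 20) = 36*(-826) = -29736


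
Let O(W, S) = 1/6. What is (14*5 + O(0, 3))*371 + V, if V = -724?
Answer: 151847/6 ≈ 25308.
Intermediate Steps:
O(W, S) = ⅙
(14*5 + O(0, 3))*371 + V = (14*5 + ⅙)*371 - 724 = (70 + ⅙)*371 - 724 = (421/6)*371 - 724 = 156191/6 - 724 = 151847/6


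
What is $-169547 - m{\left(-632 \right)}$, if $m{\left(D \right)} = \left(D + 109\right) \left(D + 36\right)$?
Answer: $-481255$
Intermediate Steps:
$m{\left(D \right)} = \left(36 + D\right) \left(109 + D\right)$ ($m{\left(D \right)} = \left(109 + D\right) \left(36 + D\right) = \left(36 + D\right) \left(109 + D\right)$)
$-169547 - m{\left(-632 \right)} = -169547 - \left(3924 + \left(-632\right)^{2} + 145 \left(-632\right)\right) = -169547 - \left(3924 + 399424 - 91640\right) = -169547 - 311708 = -481255$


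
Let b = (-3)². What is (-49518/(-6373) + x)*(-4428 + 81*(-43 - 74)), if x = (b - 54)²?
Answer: -180137091915/6373 ≈ -2.8266e+7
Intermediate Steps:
b = 9
x = 2025 (x = (9 - 54)² = (-45)² = 2025)
(-49518/(-6373) + x)*(-4428 + 81*(-43 - 74)) = (-49518/(-6373) + 2025)*(-4428 + 81*(-43 - 74)) = (-49518*(-1/6373) + 2025)*(-4428 + 81*(-117)) = (49518/6373 + 2025)*(-4428 - 9477) = (12954843/6373)*(-13905) = -180137091915/6373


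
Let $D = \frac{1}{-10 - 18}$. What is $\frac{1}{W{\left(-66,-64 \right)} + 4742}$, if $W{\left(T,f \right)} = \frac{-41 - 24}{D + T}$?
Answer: $\frac{1849}{8769778} \approx 0.00021084$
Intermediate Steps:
$D = - \frac{1}{28}$ ($D = \frac{1}{-28} = - \frac{1}{28} \approx -0.035714$)
$W{\left(T,f \right)} = - \frac{65}{- \frac{1}{28} + T}$ ($W{\left(T,f \right)} = \frac{-41 - 24}{- \frac{1}{28} + T} = - \frac{65}{- \frac{1}{28} + T}$)
$\frac{1}{W{\left(-66,-64 \right)} + 4742} = \frac{1}{- \frac{1820}{-1 + 28 \left(-66\right)} + 4742} = \frac{1}{- \frac{1820}{-1 - 1848} + 4742} = \frac{1}{- \frac{1820}{-1849} + 4742} = \frac{1}{\left(-1820\right) \left(- \frac{1}{1849}\right) + 4742} = \frac{1}{\frac{1820}{1849} + 4742} = \frac{1}{\frac{8769778}{1849}} = \frac{1849}{8769778}$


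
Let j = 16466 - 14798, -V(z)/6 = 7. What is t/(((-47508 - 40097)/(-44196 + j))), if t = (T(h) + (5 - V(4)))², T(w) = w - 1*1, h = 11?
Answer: 138173472/87605 ≈ 1577.2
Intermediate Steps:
V(z) = -42 (V(z) = -6*7 = -42)
j = 1668
T(w) = -1 + w (T(w) = w - 1 = -1 + w)
t = 3249 (t = ((-1 + 11) + (5 - 1*(-42)))² = (10 + (5 + 42))² = (10 + 47)² = 57² = 3249)
t/(((-47508 - 40097)/(-44196 + j))) = 3249/(((-47508 - 40097)/(-44196 + 1668))) = 3249/((-87605/(-42528))) = 3249/((-87605*(-1/42528))) = 3249/(87605/42528) = 3249*(42528/87605) = 138173472/87605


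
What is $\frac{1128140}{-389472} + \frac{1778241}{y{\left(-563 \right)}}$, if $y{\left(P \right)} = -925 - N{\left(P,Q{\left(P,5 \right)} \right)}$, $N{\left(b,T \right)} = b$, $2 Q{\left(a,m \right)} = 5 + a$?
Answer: $- \frac{86622933179}{17623608} \approx -4915.2$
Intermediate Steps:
$Q{\left(a,m \right)} = \frac{5}{2} + \frac{a}{2}$ ($Q{\left(a,m \right)} = \frac{5 + a}{2} = \frac{5}{2} + \frac{a}{2}$)
$y{\left(P \right)} = -925 - P$
$\frac{1128140}{-389472} + \frac{1778241}{y{\left(-563 \right)}} = \frac{1128140}{-389472} + \frac{1778241}{-925 - -563} = 1128140 \left(- \frac{1}{389472}\right) + \frac{1778241}{-925 + 563} = - \frac{282035}{97368} + \frac{1778241}{-362} = - \frac{282035}{97368} + 1778241 \left(- \frac{1}{362}\right) = - \frac{282035}{97368} - \frac{1778241}{362} = - \frac{86622933179}{17623608}$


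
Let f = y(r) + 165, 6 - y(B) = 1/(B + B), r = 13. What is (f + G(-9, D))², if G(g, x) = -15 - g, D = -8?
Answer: 18395521/676 ≈ 27212.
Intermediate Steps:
y(B) = 6 - 1/(2*B) (y(B) = 6 - 1/(B + B) = 6 - 1/(2*B))
f = 4445/26 (f = (6 - ½/13) + 165 = (6 - ½*1/13) + 165 = (6 - 1/26) + 165 = 155/26 + 165 = 4445/26 ≈ 170.96)
(f + G(-9, D))² = (4445/26 + (-15 - 1*(-9)))² = (4445/26 + (-15 + 9))² = (4445/26 - 6)² = (4289/26)² = 18395521/676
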